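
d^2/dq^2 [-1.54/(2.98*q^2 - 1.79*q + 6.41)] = (27.351632*q^2 - 16.429336*q - 1.54*(5.96*q - 1.79)*(11.92*q - 3.58) + 58.833544)/(2.98*q^2 - 1.79*q + 6.41)^3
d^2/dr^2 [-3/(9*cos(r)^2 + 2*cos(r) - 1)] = 3*(648*sin(r)^4 - 404*sin(r)^2 - 131*cos(r) + 27*cos(3*r) - 296)/(2*(-9*sin(r)^2 + 2*cos(r) + 8)^3)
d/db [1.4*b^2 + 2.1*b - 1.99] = 2.8*b + 2.1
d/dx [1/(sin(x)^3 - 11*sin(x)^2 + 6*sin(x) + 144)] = (-3*sin(x)^2 + 22*sin(x) - 6)*cos(x)/(sin(x)^3 - 11*sin(x)^2 + 6*sin(x) + 144)^2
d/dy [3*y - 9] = 3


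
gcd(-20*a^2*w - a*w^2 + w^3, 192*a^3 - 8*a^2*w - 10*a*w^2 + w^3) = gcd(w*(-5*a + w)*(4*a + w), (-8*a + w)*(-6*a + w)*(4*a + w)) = 4*a + w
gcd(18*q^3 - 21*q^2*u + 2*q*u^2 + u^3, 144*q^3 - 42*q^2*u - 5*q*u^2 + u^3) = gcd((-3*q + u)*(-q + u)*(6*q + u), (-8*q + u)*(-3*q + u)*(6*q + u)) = 18*q^2 - 3*q*u - u^2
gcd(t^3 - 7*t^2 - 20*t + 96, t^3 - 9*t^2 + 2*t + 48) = t^2 - 11*t + 24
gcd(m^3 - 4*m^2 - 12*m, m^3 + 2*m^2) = m^2 + 2*m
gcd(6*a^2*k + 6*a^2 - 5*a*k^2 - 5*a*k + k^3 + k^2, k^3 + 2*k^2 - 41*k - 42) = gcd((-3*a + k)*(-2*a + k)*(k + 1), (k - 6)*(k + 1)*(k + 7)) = k + 1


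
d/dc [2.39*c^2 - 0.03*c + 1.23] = 4.78*c - 0.03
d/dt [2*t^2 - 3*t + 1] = 4*t - 3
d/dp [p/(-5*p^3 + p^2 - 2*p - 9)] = (-5*p^3 + p^2 + p*(15*p^2 - 2*p + 2) - 2*p - 9)/(5*p^3 - p^2 + 2*p + 9)^2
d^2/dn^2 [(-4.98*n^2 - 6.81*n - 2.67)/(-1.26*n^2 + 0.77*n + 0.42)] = (7.105427357601e-15*n^4 + 31.286304*n^3 + 41.245848*n^2 + 6.080508*n + 3.34425)/(2.000376*n^6 - 3.667356*n^5 + 0.240786*n^4 + 1.988371*n^3 - 0.0802620000000002*n^2 - 0.407484*n - 0.074088)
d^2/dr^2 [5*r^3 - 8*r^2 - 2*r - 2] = 30*r - 16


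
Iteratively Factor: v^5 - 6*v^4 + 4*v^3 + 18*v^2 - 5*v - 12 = (v + 1)*(v^4 - 7*v^3 + 11*v^2 + 7*v - 12) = (v - 3)*(v + 1)*(v^3 - 4*v^2 - v + 4) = (v - 3)*(v - 1)*(v + 1)*(v^2 - 3*v - 4) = (v - 4)*(v - 3)*(v - 1)*(v + 1)*(v + 1)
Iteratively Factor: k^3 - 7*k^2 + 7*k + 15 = (k + 1)*(k^2 - 8*k + 15) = (k - 5)*(k + 1)*(k - 3)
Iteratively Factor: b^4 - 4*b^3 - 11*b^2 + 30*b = (b + 3)*(b^3 - 7*b^2 + 10*b) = (b - 5)*(b + 3)*(b^2 - 2*b) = b*(b - 5)*(b + 3)*(b - 2)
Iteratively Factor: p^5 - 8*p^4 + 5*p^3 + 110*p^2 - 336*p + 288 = (p - 4)*(p^4 - 4*p^3 - 11*p^2 + 66*p - 72) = (p - 4)*(p + 4)*(p^3 - 8*p^2 + 21*p - 18) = (p - 4)*(p - 3)*(p + 4)*(p^2 - 5*p + 6) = (p - 4)*(p - 3)*(p - 2)*(p + 4)*(p - 3)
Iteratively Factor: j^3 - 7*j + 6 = (j - 1)*(j^2 + j - 6) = (j - 1)*(j + 3)*(j - 2)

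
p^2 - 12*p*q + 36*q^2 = (p - 6*q)^2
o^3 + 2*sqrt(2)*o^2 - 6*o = o*(o - sqrt(2))*(o + 3*sqrt(2))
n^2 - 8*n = n*(n - 8)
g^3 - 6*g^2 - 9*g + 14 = (g - 7)*(g - 1)*(g + 2)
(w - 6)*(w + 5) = w^2 - w - 30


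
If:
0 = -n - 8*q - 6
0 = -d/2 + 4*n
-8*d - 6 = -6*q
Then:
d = -48/37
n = -6/37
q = -27/37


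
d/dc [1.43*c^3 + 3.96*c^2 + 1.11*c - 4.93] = 4.29*c^2 + 7.92*c + 1.11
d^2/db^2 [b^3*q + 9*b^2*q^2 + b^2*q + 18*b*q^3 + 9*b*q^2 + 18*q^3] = 2*q*(3*b + 9*q + 1)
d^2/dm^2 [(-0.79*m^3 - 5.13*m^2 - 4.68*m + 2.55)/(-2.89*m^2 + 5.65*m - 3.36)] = (280.801184*m^3 - 516.657402*m^2 + 30.6707219999998*m + 180.239826)/(24.137569*m^6 - 141.568095*m^5 + 360.957243*m^4 - 509.544685*m^3 + 419.659632*m^2 - 191.35872*m + 37.933056)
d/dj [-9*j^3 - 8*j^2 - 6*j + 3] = -27*j^2 - 16*j - 6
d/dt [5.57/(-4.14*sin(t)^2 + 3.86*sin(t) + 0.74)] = (46.1196*sin(t) - 21.5002)*cos(t)/(-4.14*sin(t)^2 + 3.86*sin(t) + 0.74)^2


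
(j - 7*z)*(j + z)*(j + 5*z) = j^3 - j^2*z - 37*j*z^2 - 35*z^3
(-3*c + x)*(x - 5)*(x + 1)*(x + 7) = -3*c*x^3 - 9*c*x^2 + 99*c*x + 105*c + x^4 + 3*x^3 - 33*x^2 - 35*x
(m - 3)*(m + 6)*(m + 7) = m^3 + 10*m^2 + 3*m - 126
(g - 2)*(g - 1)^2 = g^3 - 4*g^2 + 5*g - 2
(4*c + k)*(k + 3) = 4*c*k + 12*c + k^2 + 3*k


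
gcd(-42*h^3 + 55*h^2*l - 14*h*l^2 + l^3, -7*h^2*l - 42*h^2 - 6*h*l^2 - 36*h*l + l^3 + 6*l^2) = 7*h - l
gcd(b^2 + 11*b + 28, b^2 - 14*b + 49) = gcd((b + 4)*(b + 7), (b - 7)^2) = 1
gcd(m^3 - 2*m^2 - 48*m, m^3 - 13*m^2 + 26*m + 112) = m - 8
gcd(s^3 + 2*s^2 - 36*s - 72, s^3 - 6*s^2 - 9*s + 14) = s + 2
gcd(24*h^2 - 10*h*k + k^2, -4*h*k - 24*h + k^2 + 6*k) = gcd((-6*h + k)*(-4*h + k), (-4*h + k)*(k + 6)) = 4*h - k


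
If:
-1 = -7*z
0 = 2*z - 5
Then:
No Solution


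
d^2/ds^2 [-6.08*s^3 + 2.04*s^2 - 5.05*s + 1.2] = 4.08 - 36.48*s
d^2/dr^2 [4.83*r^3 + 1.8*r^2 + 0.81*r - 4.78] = 28.98*r + 3.6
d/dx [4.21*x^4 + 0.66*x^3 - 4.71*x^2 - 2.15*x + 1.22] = 16.84*x^3 + 1.98*x^2 - 9.42*x - 2.15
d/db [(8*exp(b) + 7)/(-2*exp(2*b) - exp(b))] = (16*exp(2*b) + 28*exp(b) + 7)*exp(-b)/(4*exp(2*b) + 4*exp(b) + 1)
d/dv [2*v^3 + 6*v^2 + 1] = 6*v*(v + 2)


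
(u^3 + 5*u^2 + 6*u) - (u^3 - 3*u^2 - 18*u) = 8*u^2 + 24*u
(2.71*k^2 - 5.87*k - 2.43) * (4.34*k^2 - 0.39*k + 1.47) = 11.7614*k^4 - 26.5327*k^3 - 4.2732*k^2 - 7.6812*k - 3.5721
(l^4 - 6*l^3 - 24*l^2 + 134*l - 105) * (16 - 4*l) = -4*l^5 + 40*l^4 - 920*l^2 + 2564*l - 1680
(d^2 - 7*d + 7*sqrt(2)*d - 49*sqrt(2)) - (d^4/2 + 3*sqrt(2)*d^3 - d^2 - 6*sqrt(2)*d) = -d^4/2 - 3*sqrt(2)*d^3 + 2*d^2 - 7*d + 13*sqrt(2)*d - 49*sqrt(2)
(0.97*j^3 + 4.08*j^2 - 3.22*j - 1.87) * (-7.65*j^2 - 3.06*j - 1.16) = -7.4205*j^5 - 34.1802*j^4 + 11.023*j^3 + 19.4259*j^2 + 9.4574*j + 2.1692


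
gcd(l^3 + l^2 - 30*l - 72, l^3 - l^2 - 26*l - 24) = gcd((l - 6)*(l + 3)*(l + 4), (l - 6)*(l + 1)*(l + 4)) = l^2 - 2*l - 24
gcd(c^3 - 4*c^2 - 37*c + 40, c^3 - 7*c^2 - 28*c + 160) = c^2 - 3*c - 40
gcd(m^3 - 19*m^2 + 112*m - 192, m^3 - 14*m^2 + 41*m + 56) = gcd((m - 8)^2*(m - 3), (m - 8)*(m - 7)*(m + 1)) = m - 8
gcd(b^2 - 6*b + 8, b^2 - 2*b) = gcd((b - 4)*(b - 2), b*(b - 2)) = b - 2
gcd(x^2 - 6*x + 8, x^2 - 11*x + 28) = x - 4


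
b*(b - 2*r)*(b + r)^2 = b^4 - 3*b^2*r^2 - 2*b*r^3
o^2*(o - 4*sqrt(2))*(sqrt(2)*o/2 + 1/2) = sqrt(2)*o^4/2 - 7*o^3/2 - 2*sqrt(2)*o^2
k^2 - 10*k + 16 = (k - 8)*(k - 2)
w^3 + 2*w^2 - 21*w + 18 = (w - 3)*(w - 1)*(w + 6)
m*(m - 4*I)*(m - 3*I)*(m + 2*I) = m^4 - 5*I*m^3 + 2*m^2 - 24*I*m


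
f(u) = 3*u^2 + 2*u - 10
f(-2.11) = -0.86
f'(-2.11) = -10.66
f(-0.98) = -9.08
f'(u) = 6*u + 2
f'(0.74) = 6.44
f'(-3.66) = -19.96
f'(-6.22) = -35.32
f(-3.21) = 14.49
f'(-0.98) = -3.88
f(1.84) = 3.84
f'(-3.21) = -17.26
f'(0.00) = 2.00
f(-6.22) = 93.63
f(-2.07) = -1.29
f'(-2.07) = -10.42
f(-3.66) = 22.87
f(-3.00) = 11.00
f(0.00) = -10.00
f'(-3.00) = -16.00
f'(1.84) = 13.04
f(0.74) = -6.88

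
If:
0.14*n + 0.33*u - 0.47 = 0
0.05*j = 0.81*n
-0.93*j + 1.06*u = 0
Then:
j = 1.58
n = 0.10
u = 1.38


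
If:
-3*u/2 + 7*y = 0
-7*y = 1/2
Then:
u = -1/3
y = -1/14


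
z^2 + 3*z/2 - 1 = (z - 1/2)*(z + 2)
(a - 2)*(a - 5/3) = a^2 - 11*a/3 + 10/3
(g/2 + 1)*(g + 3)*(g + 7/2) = g^3/2 + 17*g^2/4 + 47*g/4 + 21/2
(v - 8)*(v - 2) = v^2 - 10*v + 16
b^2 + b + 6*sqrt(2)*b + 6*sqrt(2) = (b + 1)*(b + 6*sqrt(2))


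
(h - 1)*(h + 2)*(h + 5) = h^3 + 6*h^2 + 3*h - 10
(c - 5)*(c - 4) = c^2 - 9*c + 20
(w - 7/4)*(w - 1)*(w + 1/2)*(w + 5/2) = w^4 + w^3/4 - 21*w^2/4 + 29*w/16 + 35/16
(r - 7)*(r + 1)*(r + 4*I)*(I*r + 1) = I*r^4 - 3*r^3 - 6*I*r^3 + 18*r^2 - 3*I*r^2 + 21*r - 24*I*r - 28*I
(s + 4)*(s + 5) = s^2 + 9*s + 20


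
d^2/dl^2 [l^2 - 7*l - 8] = 2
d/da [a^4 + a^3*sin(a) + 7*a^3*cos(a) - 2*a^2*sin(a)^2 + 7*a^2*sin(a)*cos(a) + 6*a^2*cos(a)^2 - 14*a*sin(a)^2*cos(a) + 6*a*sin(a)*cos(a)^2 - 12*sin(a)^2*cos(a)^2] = -7*a^3*sin(a) + a^3*cos(a) + 4*a^3 + 3*a^2*sin(a) - 8*a^2*sin(2*a) + 21*a^2*cos(a) + 7*a^2*cos(2*a) + 7*a*sin(a)/2 + 7*a*sin(2*a) - 21*a*sin(3*a)/2 + 3*a*cos(a)/2 + 8*a*cos(2*a) + 9*a*cos(3*a)/2 + 4*a + 3*sin(a)/2 + 3*sin(3*a)/2 - 6*sin(4*a) - 7*cos(a)/2 + 7*cos(3*a)/2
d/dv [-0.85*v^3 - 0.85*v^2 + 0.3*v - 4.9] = -2.55*v^2 - 1.7*v + 0.3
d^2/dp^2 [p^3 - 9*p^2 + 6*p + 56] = 6*p - 18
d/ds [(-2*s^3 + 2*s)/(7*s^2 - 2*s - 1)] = 2*(-7*s^4 + 4*s^3 - 4*s^2 - 1)/(49*s^4 - 28*s^3 - 10*s^2 + 4*s + 1)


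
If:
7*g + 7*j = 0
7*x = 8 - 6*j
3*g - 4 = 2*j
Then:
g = 4/5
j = -4/5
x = 64/35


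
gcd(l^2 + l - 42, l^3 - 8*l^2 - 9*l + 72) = 1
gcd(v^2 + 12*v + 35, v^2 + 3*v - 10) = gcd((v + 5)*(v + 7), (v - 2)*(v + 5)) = v + 5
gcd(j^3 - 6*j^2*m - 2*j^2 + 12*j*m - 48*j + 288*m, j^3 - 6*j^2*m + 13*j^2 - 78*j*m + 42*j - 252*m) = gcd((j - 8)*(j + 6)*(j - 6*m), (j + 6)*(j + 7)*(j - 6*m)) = j^2 - 6*j*m + 6*j - 36*m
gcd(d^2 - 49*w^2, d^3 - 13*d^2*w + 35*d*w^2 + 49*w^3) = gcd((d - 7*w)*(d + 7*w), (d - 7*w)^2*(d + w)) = -d + 7*w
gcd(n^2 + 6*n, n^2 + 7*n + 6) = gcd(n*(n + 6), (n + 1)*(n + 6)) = n + 6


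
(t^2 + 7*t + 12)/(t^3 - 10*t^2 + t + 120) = (t + 4)/(t^2 - 13*t + 40)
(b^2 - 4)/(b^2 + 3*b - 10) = (b + 2)/(b + 5)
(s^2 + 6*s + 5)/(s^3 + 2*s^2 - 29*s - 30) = (s + 5)/(s^2 + s - 30)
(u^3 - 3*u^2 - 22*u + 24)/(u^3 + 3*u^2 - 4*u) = (u - 6)/u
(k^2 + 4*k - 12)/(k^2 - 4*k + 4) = (k + 6)/(k - 2)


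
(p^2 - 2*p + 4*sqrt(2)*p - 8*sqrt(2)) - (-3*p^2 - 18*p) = 4*p^2 + 4*sqrt(2)*p + 16*p - 8*sqrt(2)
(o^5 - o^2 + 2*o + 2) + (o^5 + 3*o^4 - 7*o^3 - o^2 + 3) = 2*o^5 + 3*o^4 - 7*o^3 - 2*o^2 + 2*o + 5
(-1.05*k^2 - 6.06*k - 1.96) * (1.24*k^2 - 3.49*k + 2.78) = -1.302*k^4 - 3.8499*k^3 + 15.8*k^2 - 10.0064*k - 5.4488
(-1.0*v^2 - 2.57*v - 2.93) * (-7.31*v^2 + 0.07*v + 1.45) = 7.31*v^4 + 18.7167*v^3 + 19.7884*v^2 - 3.9316*v - 4.2485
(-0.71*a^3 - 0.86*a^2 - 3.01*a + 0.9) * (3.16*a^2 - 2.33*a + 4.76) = -2.2436*a^5 - 1.0633*a^4 - 10.8874*a^3 + 5.7637*a^2 - 16.4246*a + 4.284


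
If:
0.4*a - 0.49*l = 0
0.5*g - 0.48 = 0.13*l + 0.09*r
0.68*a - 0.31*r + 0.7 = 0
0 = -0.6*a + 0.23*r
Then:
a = 5.44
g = 4.67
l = 4.44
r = 14.19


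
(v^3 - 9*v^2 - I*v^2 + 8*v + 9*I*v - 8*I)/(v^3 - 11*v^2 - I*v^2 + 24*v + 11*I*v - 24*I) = (v - 1)/(v - 3)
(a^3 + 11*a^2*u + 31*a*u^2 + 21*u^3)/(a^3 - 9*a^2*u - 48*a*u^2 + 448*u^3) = (a^2 + 4*a*u + 3*u^2)/(a^2 - 16*a*u + 64*u^2)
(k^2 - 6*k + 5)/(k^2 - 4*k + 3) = (k - 5)/(k - 3)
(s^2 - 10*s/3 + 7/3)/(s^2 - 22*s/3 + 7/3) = (3*s^2 - 10*s + 7)/(3*s^2 - 22*s + 7)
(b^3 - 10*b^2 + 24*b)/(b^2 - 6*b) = b - 4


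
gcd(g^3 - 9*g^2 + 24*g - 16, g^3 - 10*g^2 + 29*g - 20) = g^2 - 5*g + 4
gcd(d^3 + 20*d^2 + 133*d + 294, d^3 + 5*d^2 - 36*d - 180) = d + 6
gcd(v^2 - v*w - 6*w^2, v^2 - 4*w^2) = v + 2*w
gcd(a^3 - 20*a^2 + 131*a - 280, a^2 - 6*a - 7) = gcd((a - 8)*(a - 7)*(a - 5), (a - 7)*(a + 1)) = a - 7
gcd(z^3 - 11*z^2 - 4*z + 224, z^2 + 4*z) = z + 4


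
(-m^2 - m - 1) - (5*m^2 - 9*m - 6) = -6*m^2 + 8*m + 5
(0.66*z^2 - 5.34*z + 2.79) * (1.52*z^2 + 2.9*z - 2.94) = 1.0032*z^4 - 6.2028*z^3 - 13.1856*z^2 + 23.7906*z - 8.2026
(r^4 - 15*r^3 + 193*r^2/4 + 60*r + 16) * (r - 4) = r^5 - 19*r^4 + 433*r^3/4 - 133*r^2 - 224*r - 64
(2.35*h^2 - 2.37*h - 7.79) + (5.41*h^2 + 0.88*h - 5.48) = 7.76*h^2 - 1.49*h - 13.27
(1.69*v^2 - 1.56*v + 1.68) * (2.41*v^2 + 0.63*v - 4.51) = 4.0729*v^4 - 2.6949*v^3 - 4.5559*v^2 + 8.094*v - 7.5768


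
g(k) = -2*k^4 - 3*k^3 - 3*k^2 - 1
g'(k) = -8*k^3 - 9*k^2 - 6*k = k*(-8*k^2 - 9*k - 6)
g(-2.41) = -43.90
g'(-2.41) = 74.17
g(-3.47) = -201.74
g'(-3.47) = 246.71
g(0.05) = -1.01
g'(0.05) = -0.32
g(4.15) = -860.32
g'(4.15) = -751.69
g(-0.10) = -1.03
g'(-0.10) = 0.52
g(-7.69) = -5808.30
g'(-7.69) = 3151.97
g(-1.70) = -11.64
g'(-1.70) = 23.49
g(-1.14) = -3.83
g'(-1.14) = 7.00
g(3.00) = -271.00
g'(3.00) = -315.00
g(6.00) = -3349.00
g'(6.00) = -2088.00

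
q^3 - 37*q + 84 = (q - 4)*(q - 3)*(q + 7)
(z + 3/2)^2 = z^2 + 3*z + 9/4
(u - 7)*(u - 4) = u^2 - 11*u + 28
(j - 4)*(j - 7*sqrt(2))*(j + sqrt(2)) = j^3 - 6*sqrt(2)*j^2 - 4*j^2 - 14*j + 24*sqrt(2)*j + 56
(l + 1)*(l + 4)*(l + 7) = l^3 + 12*l^2 + 39*l + 28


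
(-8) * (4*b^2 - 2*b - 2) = -32*b^2 + 16*b + 16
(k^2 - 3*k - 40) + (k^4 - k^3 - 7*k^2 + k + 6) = k^4 - k^3 - 6*k^2 - 2*k - 34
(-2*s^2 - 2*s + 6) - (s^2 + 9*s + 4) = -3*s^2 - 11*s + 2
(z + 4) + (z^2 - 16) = z^2 + z - 12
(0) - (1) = -1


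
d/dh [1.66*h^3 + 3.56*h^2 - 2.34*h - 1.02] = 4.98*h^2 + 7.12*h - 2.34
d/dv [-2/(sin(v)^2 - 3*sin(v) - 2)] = 2*(2*sin(v) - 3)*cos(v)/(3*sin(v) + cos(v)^2 + 1)^2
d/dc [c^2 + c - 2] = 2*c + 1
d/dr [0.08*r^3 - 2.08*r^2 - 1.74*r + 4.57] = 0.24*r^2 - 4.16*r - 1.74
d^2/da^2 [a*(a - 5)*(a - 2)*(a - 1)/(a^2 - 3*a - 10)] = 2*(a^3 + 6*a^2 + 12*a - 16)/(a^3 + 6*a^2 + 12*a + 8)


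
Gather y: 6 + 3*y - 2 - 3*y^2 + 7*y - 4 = -3*y^2 + 10*y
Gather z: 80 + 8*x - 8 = 8*x + 72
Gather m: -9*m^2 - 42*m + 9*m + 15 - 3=-9*m^2 - 33*m + 12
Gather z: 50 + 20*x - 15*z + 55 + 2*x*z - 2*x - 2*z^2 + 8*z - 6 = 18*x - 2*z^2 + z*(2*x - 7) + 99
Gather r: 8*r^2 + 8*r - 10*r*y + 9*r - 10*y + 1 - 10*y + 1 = 8*r^2 + r*(17 - 10*y) - 20*y + 2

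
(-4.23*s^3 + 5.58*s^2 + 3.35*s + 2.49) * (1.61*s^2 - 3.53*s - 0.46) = -6.8103*s^5 + 23.9157*s^4 - 12.3581*s^3 - 10.3834*s^2 - 10.3307*s - 1.1454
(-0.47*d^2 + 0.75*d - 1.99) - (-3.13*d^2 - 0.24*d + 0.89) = 2.66*d^2 + 0.99*d - 2.88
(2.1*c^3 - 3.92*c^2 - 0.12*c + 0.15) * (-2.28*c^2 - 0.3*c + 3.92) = -4.788*c^5 + 8.3076*c^4 + 9.6816*c^3 - 15.6724*c^2 - 0.5154*c + 0.588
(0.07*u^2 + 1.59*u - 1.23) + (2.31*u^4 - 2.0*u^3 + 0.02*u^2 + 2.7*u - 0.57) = 2.31*u^4 - 2.0*u^3 + 0.09*u^2 + 4.29*u - 1.8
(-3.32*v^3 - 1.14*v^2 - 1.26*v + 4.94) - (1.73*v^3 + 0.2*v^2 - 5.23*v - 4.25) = -5.05*v^3 - 1.34*v^2 + 3.97*v + 9.19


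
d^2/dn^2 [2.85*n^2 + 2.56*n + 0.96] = 5.70000000000000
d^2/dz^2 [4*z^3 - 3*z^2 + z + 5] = 24*z - 6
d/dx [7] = 0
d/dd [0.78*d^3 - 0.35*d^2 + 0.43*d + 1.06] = 2.34*d^2 - 0.7*d + 0.43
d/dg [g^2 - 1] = 2*g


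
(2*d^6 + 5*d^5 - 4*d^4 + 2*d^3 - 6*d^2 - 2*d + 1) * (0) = 0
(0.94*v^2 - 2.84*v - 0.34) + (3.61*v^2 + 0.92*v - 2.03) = 4.55*v^2 - 1.92*v - 2.37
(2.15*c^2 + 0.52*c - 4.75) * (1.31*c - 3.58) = 2.8165*c^3 - 7.0158*c^2 - 8.0841*c + 17.005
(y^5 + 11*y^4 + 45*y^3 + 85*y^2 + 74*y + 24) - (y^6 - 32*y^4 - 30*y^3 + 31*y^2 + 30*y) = -y^6 + y^5 + 43*y^4 + 75*y^3 + 54*y^2 + 44*y + 24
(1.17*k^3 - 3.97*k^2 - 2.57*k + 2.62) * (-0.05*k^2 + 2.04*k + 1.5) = -0.0585*k^5 + 2.5853*k^4 - 6.2153*k^3 - 11.3288*k^2 + 1.4898*k + 3.93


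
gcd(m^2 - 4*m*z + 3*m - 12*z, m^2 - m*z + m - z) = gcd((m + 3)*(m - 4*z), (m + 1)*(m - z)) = 1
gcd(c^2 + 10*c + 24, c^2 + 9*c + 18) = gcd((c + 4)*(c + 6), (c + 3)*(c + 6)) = c + 6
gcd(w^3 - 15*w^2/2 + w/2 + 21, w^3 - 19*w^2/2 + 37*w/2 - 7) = w^2 - 9*w + 14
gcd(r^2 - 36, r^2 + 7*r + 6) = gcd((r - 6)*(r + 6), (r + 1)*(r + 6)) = r + 6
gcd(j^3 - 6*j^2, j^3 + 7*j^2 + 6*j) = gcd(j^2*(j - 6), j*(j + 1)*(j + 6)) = j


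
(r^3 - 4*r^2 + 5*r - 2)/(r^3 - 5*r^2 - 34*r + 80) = (r^2 - 2*r + 1)/(r^2 - 3*r - 40)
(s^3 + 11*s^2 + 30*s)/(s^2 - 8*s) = (s^2 + 11*s + 30)/(s - 8)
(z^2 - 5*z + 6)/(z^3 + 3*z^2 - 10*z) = (z - 3)/(z*(z + 5))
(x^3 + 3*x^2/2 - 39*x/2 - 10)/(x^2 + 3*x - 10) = (x^2 - 7*x/2 - 2)/(x - 2)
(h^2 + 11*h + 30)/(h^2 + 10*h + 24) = (h + 5)/(h + 4)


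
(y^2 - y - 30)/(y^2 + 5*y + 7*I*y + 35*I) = (y - 6)/(y + 7*I)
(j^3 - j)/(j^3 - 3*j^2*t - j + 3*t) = j/(j - 3*t)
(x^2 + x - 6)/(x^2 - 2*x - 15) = (x - 2)/(x - 5)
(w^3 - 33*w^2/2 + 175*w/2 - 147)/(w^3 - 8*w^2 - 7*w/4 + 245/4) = 2*(w - 6)/(2*w + 5)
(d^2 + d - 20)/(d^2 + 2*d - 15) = (d - 4)/(d - 3)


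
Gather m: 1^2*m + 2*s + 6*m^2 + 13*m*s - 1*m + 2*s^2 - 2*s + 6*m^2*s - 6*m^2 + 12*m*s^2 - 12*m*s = 6*m^2*s + m*(12*s^2 + s) + 2*s^2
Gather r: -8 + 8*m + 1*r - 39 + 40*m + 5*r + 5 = 48*m + 6*r - 42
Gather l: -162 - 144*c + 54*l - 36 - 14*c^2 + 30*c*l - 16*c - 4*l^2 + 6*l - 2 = -14*c^2 - 160*c - 4*l^2 + l*(30*c + 60) - 200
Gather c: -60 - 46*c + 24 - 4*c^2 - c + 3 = -4*c^2 - 47*c - 33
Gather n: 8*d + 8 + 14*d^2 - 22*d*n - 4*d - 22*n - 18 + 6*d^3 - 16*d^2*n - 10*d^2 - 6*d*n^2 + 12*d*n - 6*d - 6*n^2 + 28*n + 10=6*d^3 + 4*d^2 - 2*d + n^2*(-6*d - 6) + n*(-16*d^2 - 10*d + 6)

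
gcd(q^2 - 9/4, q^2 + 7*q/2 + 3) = q + 3/2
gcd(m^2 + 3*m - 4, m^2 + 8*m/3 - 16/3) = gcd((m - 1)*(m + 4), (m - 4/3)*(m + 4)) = m + 4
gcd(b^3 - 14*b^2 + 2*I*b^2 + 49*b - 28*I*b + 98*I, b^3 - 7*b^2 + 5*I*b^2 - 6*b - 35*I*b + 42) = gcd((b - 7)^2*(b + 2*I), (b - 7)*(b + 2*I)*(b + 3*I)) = b^2 + b*(-7 + 2*I) - 14*I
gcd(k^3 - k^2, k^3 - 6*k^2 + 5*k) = k^2 - k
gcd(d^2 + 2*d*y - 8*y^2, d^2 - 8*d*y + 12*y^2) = -d + 2*y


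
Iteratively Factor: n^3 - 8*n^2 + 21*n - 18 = (n - 3)*(n^2 - 5*n + 6) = (n - 3)^2*(n - 2)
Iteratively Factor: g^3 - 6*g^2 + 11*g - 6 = (g - 1)*(g^2 - 5*g + 6) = (g - 2)*(g - 1)*(g - 3)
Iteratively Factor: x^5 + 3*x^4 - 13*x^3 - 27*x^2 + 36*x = (x)*(x^4 + 3*x^3 - 13*x^2 - 27*x + 36) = x*(x - 1)*(x^3 + 4*x^2 - 9*x - 36) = x*(x - 3)*(x - 1)*(x^2 + 7*x + 12) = x*(x - 3)*(x - 1)*(x + 4)*(x + 3)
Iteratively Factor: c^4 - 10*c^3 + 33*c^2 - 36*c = (c)*(c^3 - 10*c^2 + 33*c - 36) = c*(c - 3)*(c^2 - 7*c + 12) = c*(c - 3)^2*(c - 4)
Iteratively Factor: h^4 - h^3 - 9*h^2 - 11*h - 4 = (h + 1)*(h^3 - 2*h^2 - 7*h - 4) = (h - 4)*(h + 1)*(h^2 + 2*h + 1) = (h - 4)*(h + 1)^2*(h + 1)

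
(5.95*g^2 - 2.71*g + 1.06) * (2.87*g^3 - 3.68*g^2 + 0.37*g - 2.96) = 17.0765*g^5 - 29.6737*g^4 + 15.2165*g^3 - 22.5155*g^2 + 8.4138*g - 3.1376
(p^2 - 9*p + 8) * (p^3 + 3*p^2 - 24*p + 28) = p^5 - 6*p^4 - 43*p^3 + 268*p^2 - 444*p + 224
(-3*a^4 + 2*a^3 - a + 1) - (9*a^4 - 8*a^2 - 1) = -12*a^4 + 2*a^3 + 8*a^2 - a + 2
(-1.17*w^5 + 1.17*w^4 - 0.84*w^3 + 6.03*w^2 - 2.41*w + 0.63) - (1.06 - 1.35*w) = -1.17*w^5 + 1.17*w^4 - 0.84*w^3 + 6.03*w^2 - 1.06*w - 0.43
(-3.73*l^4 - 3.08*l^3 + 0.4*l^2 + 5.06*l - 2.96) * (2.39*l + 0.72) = -8.9147*l^5 - 10.0468*l^4 - 1.2616*l^3 + 12.3814*l^2 - 3.4312*l - 2.1312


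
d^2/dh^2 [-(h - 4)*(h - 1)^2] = 12 - 6*h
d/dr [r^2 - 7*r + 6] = 2*r - 7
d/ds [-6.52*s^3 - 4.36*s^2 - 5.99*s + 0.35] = -19.56*s^2 - 8.72*s - 5.99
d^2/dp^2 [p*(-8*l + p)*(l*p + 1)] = -16*l^2 + 6*l*p + 2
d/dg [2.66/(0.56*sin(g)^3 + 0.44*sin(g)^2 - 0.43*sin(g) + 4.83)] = (-4.4688*sin(g)^2 - 2.3408*sin(g) + 1.1438)*cos(g)/(0.56*sin(g)^3 + 0.44*sin(g)^2 - 0.43*sin(g) + 4.83)^2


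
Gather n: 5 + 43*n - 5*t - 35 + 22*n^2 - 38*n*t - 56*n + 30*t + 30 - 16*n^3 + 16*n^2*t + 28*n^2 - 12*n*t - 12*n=-16*n^3 + n^2*(16*t + 50) + n*(-50*t - 25) + 25*t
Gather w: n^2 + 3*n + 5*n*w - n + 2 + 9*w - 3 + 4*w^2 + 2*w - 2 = n^2 + 2*n + 4*w^2 + w*(5*n + 11) - 3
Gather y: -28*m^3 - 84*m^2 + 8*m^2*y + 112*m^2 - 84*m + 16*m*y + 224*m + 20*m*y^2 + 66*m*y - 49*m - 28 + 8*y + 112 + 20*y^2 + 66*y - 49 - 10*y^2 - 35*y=-28*m^3 + 28*m^2 + 91*m + y^2*(20*m + 10) + y*(8*m^2 + 82*m + 39) + 35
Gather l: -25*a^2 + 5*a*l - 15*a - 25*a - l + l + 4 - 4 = -25*a^2 + 5*a*l - 40*a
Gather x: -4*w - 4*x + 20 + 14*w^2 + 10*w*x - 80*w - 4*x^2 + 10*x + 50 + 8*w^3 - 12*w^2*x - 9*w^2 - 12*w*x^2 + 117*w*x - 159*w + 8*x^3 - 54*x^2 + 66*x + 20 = 8*w^3 + 5*w^2 - 243*w + 8*x^3 + x^2*(-12*w - 58) + x*(-12*w^2 + 127*w + 72) + 90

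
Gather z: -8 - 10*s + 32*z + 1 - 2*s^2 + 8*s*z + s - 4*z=-2*s^2 - 9*s + z*(8*s + 28) - 7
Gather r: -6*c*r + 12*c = -6*c*r + 12*c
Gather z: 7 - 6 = 1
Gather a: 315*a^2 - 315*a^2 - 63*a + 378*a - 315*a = 0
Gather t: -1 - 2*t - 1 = -2*t - 2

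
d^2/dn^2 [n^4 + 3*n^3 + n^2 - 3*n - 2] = 12*n^2 + 18*n + 2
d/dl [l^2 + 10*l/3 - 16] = 2*l + 10/3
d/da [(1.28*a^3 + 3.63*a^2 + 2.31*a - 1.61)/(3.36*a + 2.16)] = (8.6016*a^3 + 20.4912*a^2 + 15.6816*a + 10.3992)/(11.2896*a^2 + 14.5152*a + 4.6656)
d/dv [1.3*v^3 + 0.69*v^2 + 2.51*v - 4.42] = 3.9*v^2 + 1.38*v + 2.51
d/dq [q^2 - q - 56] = 2*q - 1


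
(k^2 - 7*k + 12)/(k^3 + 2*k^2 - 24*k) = (k - 3)/(k*(k + 6))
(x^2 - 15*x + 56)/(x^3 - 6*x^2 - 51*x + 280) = (x - 7)/(x^2 + 2*x - 35)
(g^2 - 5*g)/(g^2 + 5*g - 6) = g*(g - 5)/(g^2 + 5*g - 6)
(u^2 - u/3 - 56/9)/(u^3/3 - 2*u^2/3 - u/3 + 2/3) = (3*u^2 - u - 56/3)/(u^3 - 2*u^2 - u + 2)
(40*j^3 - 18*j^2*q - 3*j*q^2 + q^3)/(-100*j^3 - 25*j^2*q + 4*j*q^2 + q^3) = (-2*j + q)/(5*j + q)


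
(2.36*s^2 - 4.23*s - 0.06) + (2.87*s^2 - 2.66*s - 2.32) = 5.23*s^2 - 6.89*s - 2.38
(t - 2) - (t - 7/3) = 1/3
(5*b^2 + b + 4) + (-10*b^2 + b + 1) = -5*b^2 + 2*b + 5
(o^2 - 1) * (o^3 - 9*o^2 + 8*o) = o^5 - 9*o^4 + 7*o^3 + 9*o^2 - 8*o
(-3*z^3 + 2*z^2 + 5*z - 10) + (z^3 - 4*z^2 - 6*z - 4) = -2*z^3 - 2*z^2 - z - 14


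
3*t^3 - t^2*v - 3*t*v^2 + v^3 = (-3*t + v)*(-t + v)*(t + v)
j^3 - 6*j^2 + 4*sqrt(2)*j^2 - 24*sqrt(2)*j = j*(j - 6)*(j + 4*sqrt(2))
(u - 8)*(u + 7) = u^2 - u - 56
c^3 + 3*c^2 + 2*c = c*(c + 1)*(c + 2)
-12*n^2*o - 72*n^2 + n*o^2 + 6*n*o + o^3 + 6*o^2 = (-3*n + o)*(4*n + o)*(o + 6)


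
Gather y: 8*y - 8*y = 0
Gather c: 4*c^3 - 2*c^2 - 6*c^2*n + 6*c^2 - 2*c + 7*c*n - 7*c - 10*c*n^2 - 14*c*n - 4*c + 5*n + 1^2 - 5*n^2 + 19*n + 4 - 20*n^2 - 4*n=4*c^3 + c^2*(4 - 6*n) + c*(-10*n^2 - 7*n - 13) - 25*n^2 + 20*n + 5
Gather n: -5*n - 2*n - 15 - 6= -7*n - 21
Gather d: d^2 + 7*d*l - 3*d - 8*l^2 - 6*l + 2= d^2 + d*(7*l - 3) - 8*l^2 - 6*l + 2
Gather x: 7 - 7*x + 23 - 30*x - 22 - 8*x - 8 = -45*x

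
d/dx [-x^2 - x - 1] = -2*x - 1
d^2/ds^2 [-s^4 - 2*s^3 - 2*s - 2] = 12*s*(-s - 1)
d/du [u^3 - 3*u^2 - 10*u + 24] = 3*u^2 - 6*u - 10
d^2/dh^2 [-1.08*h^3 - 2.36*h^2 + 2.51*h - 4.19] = -6.48*h - 4.72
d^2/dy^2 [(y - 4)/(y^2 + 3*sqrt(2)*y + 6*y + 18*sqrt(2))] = 2*((y - 4)*(2*y + 3*sqrt(2) + 6)^2 - (3*y + 2 + 3*sqrt(2))*(y^2 + 3*sqrt(2)*y + 6*y + 18*sqrt(2)))/(y^2 + 3*sqrt(2)*y + 6*y + 18*sqrt(2))^3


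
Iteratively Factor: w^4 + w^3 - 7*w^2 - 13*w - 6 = (w + 2)*(w^3 - w^2 - 5*w - 3) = (w + 1)*(w + 2)*(w^2 - 2*w - 3) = (w - 3)*(w + 1)*(w + 2)*(w + 1)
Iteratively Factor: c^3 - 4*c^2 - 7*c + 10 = (c + 2)*(c^2 - 6*c + 5) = (c - 5)*(c + 2)*(c - 1)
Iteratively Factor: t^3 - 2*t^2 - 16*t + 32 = (t - 4)*(t^2 + 2*t - 8) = (t - 4)*(t - 2)*(t + 4)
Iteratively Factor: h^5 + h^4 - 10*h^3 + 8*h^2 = (h)*(h^4 + h^3 - 10*h^2 + 8*h) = h*(h - 1)*(h^3 + 2*h^2 - 8*h) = h*(h - 1)*(h + 4)*(h^2 - 2*h) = h^2*(h - 1)*(h + 4)*(h - 2)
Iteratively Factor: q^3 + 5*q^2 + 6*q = (q + 2)*(q^2 + 3*q) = (q + 2)*(q + 3)*(q)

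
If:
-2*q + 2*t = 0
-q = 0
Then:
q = 0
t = 0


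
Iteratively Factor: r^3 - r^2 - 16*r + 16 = (r - 4)*(r^2 + 3*r - 4) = (r - 4)*(r - 1)*(r + 4)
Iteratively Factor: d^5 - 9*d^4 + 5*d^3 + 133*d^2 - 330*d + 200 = (d - 1)*(d^4 - 8*d^3 - 3*d^2 + 130*d - 200) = (d - 5)*(d - 1)*(d^3 - 3*d^2 - 18*d + 40) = (d - 5)*(d - 1)*(d + 4)*(d^2 - 7*d + 10) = (d - 5)*(d - 2)*(d - 1)*(d + 4)*(d - 5)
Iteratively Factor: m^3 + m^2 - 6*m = (m)*(m^2 + m - 6) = m*(m - 2)*(m + 3)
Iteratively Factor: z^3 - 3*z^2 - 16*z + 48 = (z - 3)*(z^2 - 16) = (z - 3)*(z + 4)*(z - 4)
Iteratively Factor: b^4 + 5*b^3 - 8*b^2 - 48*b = (b + 4)*(b^3 + b^2 - 12*b) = (b - 3)*(b + 4)*(b^2 + 4*b) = (b - 3)*(b + 4)^2*(b)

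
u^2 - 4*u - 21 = (u - 7)*(u + 3)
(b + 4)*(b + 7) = b^2 + 11*b + 28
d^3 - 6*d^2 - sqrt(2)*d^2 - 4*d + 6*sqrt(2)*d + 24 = (d - 6)*(d - 2*sqrt(2))*(d + sqrt(2))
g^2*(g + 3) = g^3 + 3*g^2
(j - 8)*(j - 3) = j^2 - 11*j + 24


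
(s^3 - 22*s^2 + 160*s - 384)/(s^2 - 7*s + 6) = (s^2 - 16*s + 64)/(s - 1)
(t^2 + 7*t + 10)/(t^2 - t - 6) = (t + 5)/(t - 3)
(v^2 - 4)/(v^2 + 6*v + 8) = (v - 2)/(v + 4)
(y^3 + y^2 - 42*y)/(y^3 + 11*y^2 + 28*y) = (y - 6)/(y + 4)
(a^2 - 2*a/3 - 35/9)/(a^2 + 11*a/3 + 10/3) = (a - 7/3)/(a + 2)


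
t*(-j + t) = -j*t + t^2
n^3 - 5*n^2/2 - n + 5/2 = (n - 5/2)*(n - 1)*(n + 1)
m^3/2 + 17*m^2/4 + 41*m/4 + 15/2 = (m/2 + 1)*(m + 3/2)*(m + 5)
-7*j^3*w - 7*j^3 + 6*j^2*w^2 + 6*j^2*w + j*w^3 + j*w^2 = (-j + w)*(7*j + w)*(j*w + j)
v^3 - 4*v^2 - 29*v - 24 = (v - 8)*(v + 1)*(v + 3)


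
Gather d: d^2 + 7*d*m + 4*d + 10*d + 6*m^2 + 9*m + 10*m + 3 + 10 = d^2 + d*(7*m + 14) + 6*m^2 + 19*m + 13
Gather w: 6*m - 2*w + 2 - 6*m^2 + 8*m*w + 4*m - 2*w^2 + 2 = -6*m^2 + 10*m - 2*w^2 + w*(8*m - 2) + 4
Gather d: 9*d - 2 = 9*d - 2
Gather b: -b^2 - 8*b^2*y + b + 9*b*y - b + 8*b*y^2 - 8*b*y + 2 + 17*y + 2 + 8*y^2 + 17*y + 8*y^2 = b^2*(-8*y - 1) + b*(8*y^2 + y) + 16*y^2 + 34*y + 4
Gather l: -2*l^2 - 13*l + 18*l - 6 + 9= -2*l^2 + 5*l + 3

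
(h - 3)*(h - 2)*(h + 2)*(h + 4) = h^4 + h^3 - 16*h^2 - 4*h + 48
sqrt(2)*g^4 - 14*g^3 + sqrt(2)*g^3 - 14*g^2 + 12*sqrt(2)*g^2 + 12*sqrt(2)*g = g*(g - 6*sqrt(2))*(g - sqrt(2))*(sqrt(2)*g + sqrt(2))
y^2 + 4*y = y*(y + 4)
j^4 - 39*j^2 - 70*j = j*(j - 7)*(j + 2)*(j + 5)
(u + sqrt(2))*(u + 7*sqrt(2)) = u^2 + 8*sqrt(2)*u + 14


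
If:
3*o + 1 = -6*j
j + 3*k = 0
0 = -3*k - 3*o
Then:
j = -1/7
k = 1/21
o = -1/21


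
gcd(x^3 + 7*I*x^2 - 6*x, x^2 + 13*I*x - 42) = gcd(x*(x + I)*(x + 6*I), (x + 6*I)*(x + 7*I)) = x + 6*I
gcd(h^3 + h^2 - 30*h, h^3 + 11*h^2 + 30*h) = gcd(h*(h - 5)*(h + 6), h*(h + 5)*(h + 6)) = h^2 + 6*h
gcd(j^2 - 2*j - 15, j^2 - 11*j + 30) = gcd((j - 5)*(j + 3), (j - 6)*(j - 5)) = j - 5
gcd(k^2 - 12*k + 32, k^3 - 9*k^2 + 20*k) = k - 4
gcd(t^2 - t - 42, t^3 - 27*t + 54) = t + 6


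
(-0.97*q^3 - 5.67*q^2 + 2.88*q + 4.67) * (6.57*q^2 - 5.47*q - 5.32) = -6.3729*q^5 - 31.946*q^4 + 55.0969*q^3 + 45.0927*q^2 - 40.8665*q - 24.8444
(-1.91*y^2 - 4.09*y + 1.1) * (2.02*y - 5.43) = -3.8582*y^3 + 2.1095*y^2 + 24.4307*y - 5.973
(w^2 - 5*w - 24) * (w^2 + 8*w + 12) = w^4 + 3*w^3 - 52*w^2 - 252*w - 288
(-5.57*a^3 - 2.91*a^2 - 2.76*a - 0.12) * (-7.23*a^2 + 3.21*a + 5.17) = 40.2711*a^5 + 3.1596*a^4 - 18.1832*a^3 - 23.0367*a^2 - 14.6544*a - 0.6204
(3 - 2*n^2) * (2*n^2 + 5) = -4*n^4 - 4*n^2 + 15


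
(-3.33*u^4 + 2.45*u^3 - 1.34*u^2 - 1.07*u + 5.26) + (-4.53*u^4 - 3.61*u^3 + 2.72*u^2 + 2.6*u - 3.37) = -7.86*u^4 - 1.16*u^3 + 1.38*u^2 + 1.53*u + 1.89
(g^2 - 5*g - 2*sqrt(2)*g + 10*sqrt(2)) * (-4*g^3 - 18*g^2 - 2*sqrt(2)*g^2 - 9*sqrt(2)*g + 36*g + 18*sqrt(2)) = -4*g^5 + 2*g^4 + 6*sqrt(2)*g^4 - 3*sqrt(2)*g^3 + 134*g^3 - 189*sqrt(2)*g^2 - 184*g^2 - 252*g + 270*sqrt(2)*g + 360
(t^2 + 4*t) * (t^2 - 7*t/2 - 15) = t^4 + t^3/2 - 29*t^2 - 60*t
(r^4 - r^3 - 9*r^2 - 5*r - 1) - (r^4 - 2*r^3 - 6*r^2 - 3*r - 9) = r^3 - 3*r^2 - 2*r + 8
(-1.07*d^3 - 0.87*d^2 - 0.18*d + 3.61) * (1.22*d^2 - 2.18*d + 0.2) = -1.3054*d^5 + 1.2712*d^4 + 1.463*d^3 + 4.6226*d^2 - 7.9058*d + 0.722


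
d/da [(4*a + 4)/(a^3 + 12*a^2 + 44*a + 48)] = 4*(-2*a^3 - 15*a^2 - 24*a + 4)/(a^6 + 24*a^5 + 232*a^4 + 1152*a^3 + 3088*a^2 + 4224*a + 2304)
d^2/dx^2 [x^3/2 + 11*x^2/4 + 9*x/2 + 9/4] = 3*x + 11/2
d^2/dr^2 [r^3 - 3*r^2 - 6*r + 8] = 6*r - 6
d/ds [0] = 0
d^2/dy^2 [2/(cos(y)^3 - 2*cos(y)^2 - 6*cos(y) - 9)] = 2*((-21*cos(y) - 16*cos(2*y) + 9*cos(3*y))*(-cos(y)^3 + 2*cos(y)^2 + 6*cos(y) + 9)/4 - 2*(-3*cos(y)^2 + 4*cos(y) + 6)^2*sin(y)^2)/(-cos(y)^3 + 2*cos(y)^2 + 6*cos(y) + 9)^3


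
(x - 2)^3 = x^3 - 6*x^2 + 12*x - 8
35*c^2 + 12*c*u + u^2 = (5*c + u)*(7*c + u)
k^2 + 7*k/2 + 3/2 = (k + 1/2)*(k + 3)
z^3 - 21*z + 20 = (z - 4)*(z - 1)*(z + 5)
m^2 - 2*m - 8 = (m - 4)*(m + 2)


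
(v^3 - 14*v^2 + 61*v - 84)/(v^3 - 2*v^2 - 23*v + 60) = (v - 7)/(v + 5)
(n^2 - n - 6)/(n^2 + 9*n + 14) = (n - 3)/(n + 7)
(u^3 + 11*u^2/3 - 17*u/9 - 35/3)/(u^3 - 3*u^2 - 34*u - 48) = (9*u^2 + 6*u - 35)/(9*(u^2 - 6*u - 16))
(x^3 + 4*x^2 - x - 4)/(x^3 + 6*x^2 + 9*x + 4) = (x - 1)/(x + 1)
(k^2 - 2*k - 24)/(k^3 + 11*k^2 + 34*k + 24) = (k - 6)/(k^2 + 7*k + 6)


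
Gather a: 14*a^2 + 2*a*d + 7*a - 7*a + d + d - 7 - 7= 14*a^2 + 2*a*d + 2*d - 14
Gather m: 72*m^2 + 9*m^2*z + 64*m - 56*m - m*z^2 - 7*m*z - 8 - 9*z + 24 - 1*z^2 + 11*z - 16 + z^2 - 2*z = m^2*(9*z + 72) + m*(-z^2 - 7*z + 8)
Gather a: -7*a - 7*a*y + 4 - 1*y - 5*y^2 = a*(-7*y - 7) - 5*y^2 - y + 4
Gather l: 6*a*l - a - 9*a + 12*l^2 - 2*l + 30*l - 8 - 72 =-10*a + 12*l^2 + l*(6*a + 28) - 80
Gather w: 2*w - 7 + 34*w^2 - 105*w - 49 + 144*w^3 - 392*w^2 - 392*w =144*w^3 - 358*w^2 - 495*w - 56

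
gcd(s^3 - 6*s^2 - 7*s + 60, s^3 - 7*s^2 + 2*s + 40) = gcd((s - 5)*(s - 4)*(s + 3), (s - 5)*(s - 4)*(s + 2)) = s^2 - 9*s + 20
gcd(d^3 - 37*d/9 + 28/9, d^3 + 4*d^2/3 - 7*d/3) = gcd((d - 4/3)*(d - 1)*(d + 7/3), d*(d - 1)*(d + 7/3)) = d^2 + 4*d/3 - 7/3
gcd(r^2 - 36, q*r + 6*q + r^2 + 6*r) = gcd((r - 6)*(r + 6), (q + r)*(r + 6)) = r + 6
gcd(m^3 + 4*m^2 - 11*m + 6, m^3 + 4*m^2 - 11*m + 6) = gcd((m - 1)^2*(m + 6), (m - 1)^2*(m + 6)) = m^3 + 4*m^2 - 11*m + 6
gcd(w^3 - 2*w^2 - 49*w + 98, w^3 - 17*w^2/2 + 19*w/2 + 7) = w^2 - 9*w + 14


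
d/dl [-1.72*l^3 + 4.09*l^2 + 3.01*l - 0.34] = -5.16*l^2 + 8.18*l + 3.01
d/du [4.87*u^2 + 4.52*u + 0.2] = 9.74*u + 4.52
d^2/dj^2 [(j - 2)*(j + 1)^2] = 6*j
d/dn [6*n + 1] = 6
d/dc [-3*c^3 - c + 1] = -9*c^2 - 1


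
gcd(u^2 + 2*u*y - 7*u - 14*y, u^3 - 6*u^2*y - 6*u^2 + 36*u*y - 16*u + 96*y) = 1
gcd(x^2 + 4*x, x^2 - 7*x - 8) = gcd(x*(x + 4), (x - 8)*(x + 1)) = 1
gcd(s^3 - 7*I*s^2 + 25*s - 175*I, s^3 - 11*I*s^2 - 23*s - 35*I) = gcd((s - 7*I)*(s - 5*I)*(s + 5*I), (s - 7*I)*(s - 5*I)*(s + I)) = s^2 - 12*I*s - 35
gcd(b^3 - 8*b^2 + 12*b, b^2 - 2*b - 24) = b - 6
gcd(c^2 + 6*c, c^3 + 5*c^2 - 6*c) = c^2 + 6*c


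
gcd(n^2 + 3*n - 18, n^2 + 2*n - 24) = n + 6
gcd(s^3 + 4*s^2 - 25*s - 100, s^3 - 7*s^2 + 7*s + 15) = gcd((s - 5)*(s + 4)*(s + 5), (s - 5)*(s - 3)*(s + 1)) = s - 5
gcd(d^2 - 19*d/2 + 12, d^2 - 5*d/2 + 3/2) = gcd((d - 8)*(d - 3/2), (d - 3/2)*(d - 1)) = d - 3/2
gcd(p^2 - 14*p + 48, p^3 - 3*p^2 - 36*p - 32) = p - 8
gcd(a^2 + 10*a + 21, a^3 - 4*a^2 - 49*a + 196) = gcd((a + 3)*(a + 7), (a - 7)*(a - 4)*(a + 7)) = a + 7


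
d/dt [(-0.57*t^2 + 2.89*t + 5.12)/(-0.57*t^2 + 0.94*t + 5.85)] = (1.1115*t^2 - 0.832199999999999*t + 12.0937)/(0.3249*t^4 - 1.0716*t^3 - 5.7854*t^2 + 10.998*t + 34.2225)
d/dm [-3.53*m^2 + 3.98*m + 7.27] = 3.98 - 7.06*m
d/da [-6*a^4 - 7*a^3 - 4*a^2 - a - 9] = -24*a^3 - 21*a^2 - 8*a - 1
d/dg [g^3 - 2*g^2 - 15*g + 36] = 3*g^2 - 4*g - 15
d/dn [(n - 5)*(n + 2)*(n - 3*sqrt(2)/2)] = 3*n^2 - 6*n - 3*sqrt(2)*n - 10 + 9*sqrt(2)/2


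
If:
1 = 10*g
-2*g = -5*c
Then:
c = 1/25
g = 1/10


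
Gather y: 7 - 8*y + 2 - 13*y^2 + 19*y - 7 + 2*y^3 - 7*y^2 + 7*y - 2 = 2*y^3 - 20*y^2 + 18*y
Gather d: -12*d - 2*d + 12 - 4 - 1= 7 - 14*d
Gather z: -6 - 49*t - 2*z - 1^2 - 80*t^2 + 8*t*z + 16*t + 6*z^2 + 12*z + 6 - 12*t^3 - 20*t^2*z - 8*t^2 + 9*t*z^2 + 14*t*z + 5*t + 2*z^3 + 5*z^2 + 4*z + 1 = -12*t^3 - 88*t^2 - 28*t + 2*z^3 + z^2*(9*t + 11) + z*(-20*t^2 + 22*t + 14)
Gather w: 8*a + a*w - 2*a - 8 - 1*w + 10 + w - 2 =a*w + 6*a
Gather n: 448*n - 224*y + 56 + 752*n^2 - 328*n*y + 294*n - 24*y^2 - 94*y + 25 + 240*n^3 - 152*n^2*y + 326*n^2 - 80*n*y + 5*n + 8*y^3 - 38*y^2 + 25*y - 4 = 240*n^3 + n^2*(1078 - 152*y) + n*(747 - 408*y) + 8*y^3 - 62*y^2 - 293*y + 77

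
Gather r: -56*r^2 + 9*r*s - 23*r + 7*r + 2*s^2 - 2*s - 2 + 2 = -56*r^2 + r*(9*s - 16) + 2*s^2 - 2*s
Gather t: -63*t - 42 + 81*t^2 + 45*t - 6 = 81*t^2 - 18*t - 48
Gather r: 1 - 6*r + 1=2 - 6*r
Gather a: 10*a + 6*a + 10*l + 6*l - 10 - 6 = 16*a + 16*l - 16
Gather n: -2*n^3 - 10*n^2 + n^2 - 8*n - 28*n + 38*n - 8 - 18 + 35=-2*n^3 - 9*n^2 + 2*n + 9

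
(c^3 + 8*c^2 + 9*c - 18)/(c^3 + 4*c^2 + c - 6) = (c + 6)/(c + 2)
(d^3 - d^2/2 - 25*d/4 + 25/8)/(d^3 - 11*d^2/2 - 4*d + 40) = (d^2 - 3*d + 5/4)/(d^2 - 8*d + 16)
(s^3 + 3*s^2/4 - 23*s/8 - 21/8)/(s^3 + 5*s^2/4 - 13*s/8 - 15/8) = (4*s - 7)/(4*s - 5)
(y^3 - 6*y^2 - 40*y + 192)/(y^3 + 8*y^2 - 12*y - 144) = (y - 8)/(y + 6)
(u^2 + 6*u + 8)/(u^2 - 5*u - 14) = (u + 4)/(u - 7)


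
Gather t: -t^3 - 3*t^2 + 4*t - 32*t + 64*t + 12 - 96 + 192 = -t^3 - 3*t^2 + 36*t + 108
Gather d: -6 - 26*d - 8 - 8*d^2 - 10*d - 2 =-8*d^2 - 36*d - 16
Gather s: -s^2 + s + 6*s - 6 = -s^2 + 7*s - 6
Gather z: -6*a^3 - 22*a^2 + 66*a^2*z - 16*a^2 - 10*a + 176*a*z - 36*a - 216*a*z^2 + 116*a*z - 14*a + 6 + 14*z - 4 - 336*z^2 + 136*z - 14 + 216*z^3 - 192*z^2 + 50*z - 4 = -6*a^3 - 38*a^2 - 60*a + 216*z^3 + z^2*(-216*a - 528) + z*(66*a^2 + 292*a + 200) - 16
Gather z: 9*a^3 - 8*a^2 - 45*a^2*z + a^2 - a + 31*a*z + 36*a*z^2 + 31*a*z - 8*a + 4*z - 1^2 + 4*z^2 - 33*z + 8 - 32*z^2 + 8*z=9*a^3 - 7*a^2 - 9*a + z^2*(36*a - 28) + z*(-45*a^2 + 62*a - 21) + 7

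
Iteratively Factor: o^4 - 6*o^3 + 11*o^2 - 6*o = (o - 3)*(o^3 - 3*o^2 + 2*o) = (o - 3)*(o - 2)*(o^2 - o) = o*(o - 3)*(o - 2)*(o - 1)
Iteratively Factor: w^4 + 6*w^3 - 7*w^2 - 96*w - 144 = (w + 3)*(w^3 + 3*w^2 - 16*w - 48) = (w + 3)*(w + 4)*(w^2 - w - 12) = (w + 3)^2*(w + 4)*(w - 4)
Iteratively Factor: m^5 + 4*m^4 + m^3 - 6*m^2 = (m)*(m^4 + 4*m^3 + m^2 - 6*m) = m*(m + 3)*(m^3 + m^2 - 2*m) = m*(m + 2)*(m + 3)*(m^2 - m) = m^2*(m + 2)*(m + 3)*(m - 1)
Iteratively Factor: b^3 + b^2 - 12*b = (b - 3)*(b^2 + 4*b) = (b - 3)*(b + 4)*(b)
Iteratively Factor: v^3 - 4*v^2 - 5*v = (v - 5)*(v^2 + v) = v*(v - 5)*(v + 1)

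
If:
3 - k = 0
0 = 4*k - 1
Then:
No Solution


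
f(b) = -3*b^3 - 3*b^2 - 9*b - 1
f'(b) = -9*b^2 - 6*b - 9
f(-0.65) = 4.41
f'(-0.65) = -8.90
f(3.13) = -150.55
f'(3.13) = -115.95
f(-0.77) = 5.52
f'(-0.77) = -9.72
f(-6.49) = 751.13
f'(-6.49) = -349.14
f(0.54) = -7.21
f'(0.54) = -14.86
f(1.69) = -39.26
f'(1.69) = -44.84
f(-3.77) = 151.04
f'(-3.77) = -114.30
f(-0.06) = -0.47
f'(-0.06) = -8.67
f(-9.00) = 2024.00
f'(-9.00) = -684.00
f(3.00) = -136.00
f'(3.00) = -108.00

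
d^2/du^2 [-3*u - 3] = 0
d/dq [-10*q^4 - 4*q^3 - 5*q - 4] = -40*q^3 - 12*q^2 - 5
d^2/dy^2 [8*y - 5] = 0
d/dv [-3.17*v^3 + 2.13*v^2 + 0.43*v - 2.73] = -9.51*v^2 + 4.26*v + 0.43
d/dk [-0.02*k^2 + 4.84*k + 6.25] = 4.84 - 0.04*k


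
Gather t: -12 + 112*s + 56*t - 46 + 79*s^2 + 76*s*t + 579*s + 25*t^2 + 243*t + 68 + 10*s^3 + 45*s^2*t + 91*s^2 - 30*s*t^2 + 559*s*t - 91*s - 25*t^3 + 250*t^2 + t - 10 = 10*s^3 + 170*s^2 + 600*s - 25*t^3 + t^2*(275 - 30*s) + t*(45*s^2 + 635*s + 300)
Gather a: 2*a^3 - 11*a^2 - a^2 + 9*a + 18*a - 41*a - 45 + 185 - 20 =2*a^3 - 12*a^2 - 14*a + 120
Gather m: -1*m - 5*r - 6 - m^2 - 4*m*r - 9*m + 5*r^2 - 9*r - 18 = -m^2 + m*(-4*r - 10) + 5*r^2 - 14*r - 24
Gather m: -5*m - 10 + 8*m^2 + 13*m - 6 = 8*m^2 + 8*m - 16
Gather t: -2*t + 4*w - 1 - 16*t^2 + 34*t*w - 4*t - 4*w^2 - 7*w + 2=-16*t^2 + t*(34*w - 6) - 4*w^2 - 3*w + 1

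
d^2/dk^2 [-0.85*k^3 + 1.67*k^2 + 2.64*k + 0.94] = 3.34 - 5.1*k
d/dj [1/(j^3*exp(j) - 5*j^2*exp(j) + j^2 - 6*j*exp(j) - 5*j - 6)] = (-j^3*exp(j) + 2*j^2*exp(j) + 16*j*exp(j) - 2*j + 6*exp(j) + 5)/(-j^3*exp(j) + 5*j^2*exp(j) - j^2 + 6*j*exp(j) + 5*j + 6)^2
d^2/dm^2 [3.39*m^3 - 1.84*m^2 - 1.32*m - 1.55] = 20.34*m - 3.68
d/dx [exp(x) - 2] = exp(x)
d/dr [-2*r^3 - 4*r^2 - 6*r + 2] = -6*r^2 - 8*r - 6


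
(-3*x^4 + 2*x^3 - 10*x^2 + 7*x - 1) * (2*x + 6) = -6*x^5 - 14*x^4 - 8*x^3 - 46*x^2 + 40*x - 6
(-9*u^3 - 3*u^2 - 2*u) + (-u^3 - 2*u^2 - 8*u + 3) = -10*u^3 - 5*u^2 - 10*u + 3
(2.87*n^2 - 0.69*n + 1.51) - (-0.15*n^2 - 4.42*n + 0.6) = 3.02*n^2 + 3.73*n + 0.91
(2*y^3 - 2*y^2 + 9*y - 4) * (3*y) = 6*y^4 - 6*y^3 + 27*y^2 - 12*y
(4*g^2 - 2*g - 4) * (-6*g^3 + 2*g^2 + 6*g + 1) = -24*g^5 + 20*g^4 + 44*g^3 - 16*g^2 - 26*g - 4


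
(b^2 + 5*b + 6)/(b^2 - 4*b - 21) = (b + 2)/(b - 7)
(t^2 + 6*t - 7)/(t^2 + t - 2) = (t + 7)/(t + 2)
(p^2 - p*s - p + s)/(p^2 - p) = (p - s)/p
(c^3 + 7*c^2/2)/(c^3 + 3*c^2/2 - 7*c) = c/(c - 2)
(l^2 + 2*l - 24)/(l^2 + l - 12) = (l^2 + 2*l - 24)/(l^2 + l - 12)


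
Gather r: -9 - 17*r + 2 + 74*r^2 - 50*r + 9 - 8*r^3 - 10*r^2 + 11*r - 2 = -8*r^3 + 64*r^2 - 56*r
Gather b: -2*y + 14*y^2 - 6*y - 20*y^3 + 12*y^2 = -20*y^3 + 26*y^2 - 8*y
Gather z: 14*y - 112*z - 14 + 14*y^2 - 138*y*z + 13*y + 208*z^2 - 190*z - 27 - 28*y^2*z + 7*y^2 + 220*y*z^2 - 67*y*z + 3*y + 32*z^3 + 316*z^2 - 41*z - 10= 21*y^2 + 30*y + 32*z^3 + z^2*(220*y + 524) + z*(-28*y^2 - 205*y - 343) - 51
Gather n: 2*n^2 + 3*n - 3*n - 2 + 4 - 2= 2*n^2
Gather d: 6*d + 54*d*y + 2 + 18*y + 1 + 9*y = d*(54*y + 6) + 27*y + 3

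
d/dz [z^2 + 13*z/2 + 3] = 2*z + 13/2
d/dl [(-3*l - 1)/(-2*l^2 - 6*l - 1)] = (-6*l^2 - 4*l - 3)/(4*l^4 + 24*l^3 + 40*l^2 + 12*l + 1)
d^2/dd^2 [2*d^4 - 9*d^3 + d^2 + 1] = 24*d^2 - 54*d + 2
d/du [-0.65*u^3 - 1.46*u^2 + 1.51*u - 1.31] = -1.95*u^2 - 2.92*u + 1.51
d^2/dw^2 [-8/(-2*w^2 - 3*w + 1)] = 16*(-4*w^2 - 6*w + (4*w + 3)^2 + 2)/(2*w^2 + 3*w - 1)^3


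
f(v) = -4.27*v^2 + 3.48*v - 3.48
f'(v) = 3.48 - 8.54*v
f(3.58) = -45.75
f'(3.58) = -27.09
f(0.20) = -2.95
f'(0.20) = 1.77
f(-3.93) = -83.11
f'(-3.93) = 37.04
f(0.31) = -2.81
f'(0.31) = 0.83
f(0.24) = -2.89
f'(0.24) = 1.43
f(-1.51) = -18.47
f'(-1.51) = 16.38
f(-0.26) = -4.67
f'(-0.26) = 5.70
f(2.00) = -13.60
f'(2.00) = -13.60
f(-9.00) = -380.67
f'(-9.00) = 80.34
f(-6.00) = -178.08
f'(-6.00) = 54.72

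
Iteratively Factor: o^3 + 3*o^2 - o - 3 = (o - 1)*(o^2 + 4*o + 3) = (o - 1)*(o + 1)*(o + 3)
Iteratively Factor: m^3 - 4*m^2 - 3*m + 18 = (m - 3)*(m^2 - m - 6) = (m - 3)^2*(m + 2)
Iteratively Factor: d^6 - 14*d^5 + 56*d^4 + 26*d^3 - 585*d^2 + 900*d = (d - 3)*(d^5 - 11*d^4 + 23*d^3 + 95*d^2 - 300*d) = d*(d - 3)*(d^4 - 11*d^3 + 23*d^2 + 95*d - 300) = d*(d - 3)*(d + 3)*(d^3 - 14*d^2 + 65*d - 100) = d*(d - 5)*(d - 3)*(d + 3)*(d^2 - 9*d + 20) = d*(d - 5)*(d - 4)*(d - 3)*(d + 3)*(d - 5)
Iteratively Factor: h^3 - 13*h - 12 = (h + 3)*(h^2 - 3*h - 4) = (h - 4)*(h + 3)*(h + 1)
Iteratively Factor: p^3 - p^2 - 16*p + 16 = (p - 4)*(p^2 + 3*p - 4) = (p - 4)*(p + 4)*(p - 1)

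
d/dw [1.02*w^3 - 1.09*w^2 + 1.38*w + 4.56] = 3.06*w^2 - 2.18*w + 1.38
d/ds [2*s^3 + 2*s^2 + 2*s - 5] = 6*s^2 + 4*s + 2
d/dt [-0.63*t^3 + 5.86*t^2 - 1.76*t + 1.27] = -1.89*t^2 + 11.72*t - 1.76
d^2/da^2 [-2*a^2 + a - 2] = -4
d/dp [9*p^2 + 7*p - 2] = 18*p + 7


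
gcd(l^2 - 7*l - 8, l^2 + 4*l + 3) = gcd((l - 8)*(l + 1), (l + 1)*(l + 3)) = l + 1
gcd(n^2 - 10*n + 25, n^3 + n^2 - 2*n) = 1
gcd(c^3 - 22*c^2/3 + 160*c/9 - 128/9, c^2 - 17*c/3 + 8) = c - 8/3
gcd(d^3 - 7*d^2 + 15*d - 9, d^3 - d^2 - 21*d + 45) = d^2 - 6*d + 9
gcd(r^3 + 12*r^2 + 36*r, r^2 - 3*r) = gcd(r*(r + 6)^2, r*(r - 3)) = r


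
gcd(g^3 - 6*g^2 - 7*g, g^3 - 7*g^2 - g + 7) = g^2 - 6*g - 7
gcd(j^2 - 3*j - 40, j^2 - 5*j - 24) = j - 8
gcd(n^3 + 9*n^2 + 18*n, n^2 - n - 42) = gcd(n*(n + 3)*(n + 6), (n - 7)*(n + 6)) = n + 6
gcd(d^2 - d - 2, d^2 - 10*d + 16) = d - 2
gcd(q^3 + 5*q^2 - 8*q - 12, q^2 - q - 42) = q + 6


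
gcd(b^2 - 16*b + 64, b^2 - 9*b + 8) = b - 8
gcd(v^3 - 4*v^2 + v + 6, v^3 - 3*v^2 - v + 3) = v^2 - 2*v - 3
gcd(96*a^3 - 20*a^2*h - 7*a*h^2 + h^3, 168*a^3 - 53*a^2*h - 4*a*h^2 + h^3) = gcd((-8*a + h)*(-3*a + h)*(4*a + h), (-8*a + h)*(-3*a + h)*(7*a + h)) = 24*a^2 - 11*a*h + h^2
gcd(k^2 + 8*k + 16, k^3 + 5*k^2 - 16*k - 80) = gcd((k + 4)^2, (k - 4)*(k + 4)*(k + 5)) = k + 4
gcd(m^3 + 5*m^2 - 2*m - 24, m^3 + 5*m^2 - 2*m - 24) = m^3 + 5*m^2 - 2*m - 24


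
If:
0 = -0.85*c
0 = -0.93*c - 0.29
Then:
No Solution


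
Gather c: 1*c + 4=c + 4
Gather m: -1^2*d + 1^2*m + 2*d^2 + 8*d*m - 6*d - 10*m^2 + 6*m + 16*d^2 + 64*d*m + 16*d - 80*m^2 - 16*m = 18*d^2 + 9*d - 90*m^2 + m*(72*d - 9)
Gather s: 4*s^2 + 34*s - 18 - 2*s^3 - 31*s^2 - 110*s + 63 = -2*s^3 - 27*s^2 - 76*s + 45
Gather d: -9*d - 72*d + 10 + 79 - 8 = 81 - 81*d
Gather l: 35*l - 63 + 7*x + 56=35*l + 7*x - 7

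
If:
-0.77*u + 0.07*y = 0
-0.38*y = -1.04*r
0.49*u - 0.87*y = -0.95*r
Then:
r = 0.00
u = 0.00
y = 0.00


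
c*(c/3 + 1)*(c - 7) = c^3/3 - 4*c^2/3 - 7*c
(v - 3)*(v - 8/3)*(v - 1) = v^3 - 20*v^2/3 + 41*v/3 - 8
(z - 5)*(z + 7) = z^2 + 2*z - 35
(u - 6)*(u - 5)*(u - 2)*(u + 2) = u^4 - 11*u^3 + 26*u^2 + 44*u - 120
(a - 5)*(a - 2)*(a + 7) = a^3 - 39*a + 70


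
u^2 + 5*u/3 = u*(u + 5/3)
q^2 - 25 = (q - 5)*(q + 5)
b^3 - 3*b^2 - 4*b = b*(b - 4)*(b + 1)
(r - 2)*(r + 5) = r^2 + 3*r - 10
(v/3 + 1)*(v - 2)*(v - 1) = v^3/3 - 7*v/3 + 2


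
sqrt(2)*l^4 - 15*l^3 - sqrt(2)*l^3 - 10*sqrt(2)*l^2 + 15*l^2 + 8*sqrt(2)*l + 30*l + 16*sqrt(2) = (l - 2)*(l + 1)*(l - 8*sqrt(2))*(sqrt(2)*l + 1)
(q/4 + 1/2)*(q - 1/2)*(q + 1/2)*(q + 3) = q^4/4 + 5*q^3/4 + 23*q^2/16 - 5*q/16 - 3/8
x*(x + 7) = x^2 + 7*x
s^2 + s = s*(s + 1)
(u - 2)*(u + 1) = u^2 - u - 2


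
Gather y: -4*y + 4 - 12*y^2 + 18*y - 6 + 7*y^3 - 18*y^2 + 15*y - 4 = 7*y^3 - 30*y^2 + 29*y - 6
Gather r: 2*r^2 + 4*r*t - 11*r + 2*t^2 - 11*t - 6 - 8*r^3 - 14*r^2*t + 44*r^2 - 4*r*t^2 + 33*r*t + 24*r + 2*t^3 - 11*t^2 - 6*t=-8*r^3 + r^2*(46 - 14*t) + r*(-4*t^2 + 37*t + 13) + 2*t^3 - 9*t^2 - 17*t - 6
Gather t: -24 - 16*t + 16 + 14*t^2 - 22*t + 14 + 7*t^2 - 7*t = 21*t^2 - 45*t + 6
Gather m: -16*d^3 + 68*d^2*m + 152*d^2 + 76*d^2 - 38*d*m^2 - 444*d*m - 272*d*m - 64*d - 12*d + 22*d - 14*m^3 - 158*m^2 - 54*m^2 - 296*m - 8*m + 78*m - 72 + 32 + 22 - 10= -16*d^3 + 228*d^2 - 54*d - 14*m^3 + m^2*(-38*d - 212) + m*(68*d^2 - 716*d - 226) - 28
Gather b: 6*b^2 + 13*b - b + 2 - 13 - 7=6*b^2 + 12*b - 18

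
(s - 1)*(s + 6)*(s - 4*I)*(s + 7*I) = s^4 + 5*s^3 + 3*I*s^3 + 22*s^2 + 15*I*s^2 + 140*s - 18*I*s - 168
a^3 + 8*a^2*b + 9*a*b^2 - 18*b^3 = (a - b)*(a + 3*b)*(a + 6*b)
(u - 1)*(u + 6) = u^2 + 5*u - 6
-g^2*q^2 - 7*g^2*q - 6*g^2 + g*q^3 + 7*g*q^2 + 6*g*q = (-g + q)*(q + 6)*(g*q + g)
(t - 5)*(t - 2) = t^2 - 7*t + 10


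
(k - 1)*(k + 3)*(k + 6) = k^3 + 8*k^2 + 9*k - 18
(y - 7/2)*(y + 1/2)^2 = y^3 - 5*y^2/2 - 13*y/4 - 7/8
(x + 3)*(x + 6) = x^2 + 9*x + 18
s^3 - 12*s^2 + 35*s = s*(s - 7)*(s - 5)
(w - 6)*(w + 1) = w^2 - 5*w - 6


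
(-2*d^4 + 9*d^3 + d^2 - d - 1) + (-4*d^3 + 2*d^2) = -2*d^4 + 5*d^3 + 3*d^2 - d - 1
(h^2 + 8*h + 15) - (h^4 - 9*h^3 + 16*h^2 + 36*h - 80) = -h^4 + 9*h^3 - 15*h^2 - 28*h + 95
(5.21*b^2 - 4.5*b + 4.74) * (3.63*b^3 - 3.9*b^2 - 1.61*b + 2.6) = 18.9123*b^5 - 36.654*b^4 + 26.3681*b^3 + 2.305*b^2 - 19.3314*b + 12.324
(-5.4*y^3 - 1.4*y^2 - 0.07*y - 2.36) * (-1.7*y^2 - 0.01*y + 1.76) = 9.18*y^5 + 2.434*y^4 - 9.371*y^3 + 1.5487*y^2 - 0.0996*y - 4.1536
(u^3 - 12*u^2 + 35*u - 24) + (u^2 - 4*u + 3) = u^3 - 11*u^2 + 31*u - 21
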